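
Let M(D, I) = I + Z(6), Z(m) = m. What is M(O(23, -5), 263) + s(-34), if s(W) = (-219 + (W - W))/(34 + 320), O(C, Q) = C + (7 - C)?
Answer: 31669/118 ≈ 268.38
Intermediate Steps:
O(C, Q) = 7
M(D, I) = 6 + I (M(D, I) = I + 6 = 6 + I)
s(W) = -73/118 (s(W) = (-219 + 0)/354 = -219*1/354 = -73/118)
M(O(23, -5), 263) + s(-34) = (6 + 263) - 73/118 = 269 - 73/118 = 31669/118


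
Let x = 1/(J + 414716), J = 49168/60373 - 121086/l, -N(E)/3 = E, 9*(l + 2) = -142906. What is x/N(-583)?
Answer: 4314375326/3129445276768991367 ≈ 1.3786e-9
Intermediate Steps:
l = -142924/9 (l = -2 + (1/9)*(-142906) = -2 - 142906/9 = -142924/9 ≈ -15880.)
N(E) = -3*E
J = 36410106467/4314375326 (J = 49168/60373 - 121086/(-142924/9) = 49168*(1/60373) - 121086*(-9/142924) = 49168/60373 + 544887/71462 = 36410106467/4314375326 ≈ 8.4393)
x = 4314375326/1789276887803883 (x = 1/(36410106467/4314375326 + 414716) = 1/(1789276887803883/4314375326) = 4314375326/1789276887803883 ≈ 2.4112e-6)
x/N(-583) = 4314375326/(1789276887803883*((-3*(-583)))) = (4314375326/1789276887803883)/1749 = (4314375326/1789276887803883)*(1/1749) = 4314375326/3129445276768991367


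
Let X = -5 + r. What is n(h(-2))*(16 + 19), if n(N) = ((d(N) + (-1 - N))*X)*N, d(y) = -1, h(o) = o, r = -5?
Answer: 0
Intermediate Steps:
X = -10 (X = -5 - 5 = -10)
n(N) = N*(20 + 10*N) (n(N) = ((-1 + (-1 - N))*(-10))*N = ((-2 - N)*(-10))*N = (20 + 10*N)*N = N*(20 + 10*N))
n(h(-2))*(16 + 19) = (10*(-2)*(2 - 2))*(16 + 19) = (10*(-2)*0)*35 = 0*35 = 0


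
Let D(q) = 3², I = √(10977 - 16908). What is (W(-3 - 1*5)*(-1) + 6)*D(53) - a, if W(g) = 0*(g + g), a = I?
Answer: 54 - 3*I*√659 ≈ 54.0 - 77.013*I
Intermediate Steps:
I = 3*I*√659 (I = √(-5931) = 3*I*√659 ≈ 77.013*I)
a = 3*I*√659 ≈ 77.013*I
W(g) = 0 (W(g) = 0*(2*g) = 0)
D(q) = 9
(W(-3 - 1*5)*(-1) + 6)*D(53) - a = (0*(-1) + 6)*9 - 3*I*√659 = (0 + 6)*9 - 3*I*√659 = 6*9 - 3*I*√659 = 54 - 3*I*√659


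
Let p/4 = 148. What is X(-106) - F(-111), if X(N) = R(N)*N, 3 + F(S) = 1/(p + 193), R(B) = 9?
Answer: -746536/785 ≈ -951.00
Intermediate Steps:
p = 592 (p = 4*148 = 592)
F(S) = -2354/785 (F(S) = -3 + 1/(592 + 193) = -3 + 1/785 = -2354/785)
X(N) = 9*N
X(-106) - F(-111) = 9*(-106) - 1*(-2354/785) = -954 + 2354/785 = -746536/785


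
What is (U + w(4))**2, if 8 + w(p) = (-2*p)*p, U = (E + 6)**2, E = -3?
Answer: 961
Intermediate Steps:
U = 9 (U = (-3 + 6)**2 = 3**2 = 9)
w(p) = -8 - 2*p**2 (w(p) = -8 + (-2*p)*p = -8 - 2*p**2)
(U + w(4))**2 = (9 + (-8 - 2*4**2))**2 = (9 + (-8 - 2*16))**2 = (9 + (-8 - 32))**2 = (9 - 40)**2 = (-31)**2 = 961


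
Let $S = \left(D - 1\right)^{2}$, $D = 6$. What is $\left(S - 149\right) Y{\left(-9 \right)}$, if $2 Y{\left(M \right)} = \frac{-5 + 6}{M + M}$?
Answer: $\frac{31}{9} \approx 3.4444$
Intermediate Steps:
$Y{\left(M \right)} = \frac{1}{4 M}$ ($Y{\left(M \right)} = \frac{\left(-5 + 6\right) \frac{1}{M + M}}{2} = \frac{1 \frac{1}{2 M}}{2} = \frac{\frac{1}{2} \frac{1}{M}}{2} = \frac{1}{4 M}$)
$S = 25$ ($S = \left(6 - 1\right)^{2} = 5^{2} = 25$)
$\left(S - 149\right) Y{\left(-9 \right)} = \left(25 - 149\right) \frac{1}{4 \left(-9\right)} = - 124 \cdot \frac{1}{4} \left(- \frac{1}{9}\right) = \left(-124\right) \left(- \frac{1}{36}\right) = \frac{31}{9}$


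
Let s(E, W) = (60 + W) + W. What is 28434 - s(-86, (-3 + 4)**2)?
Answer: 28372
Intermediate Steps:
s(E, W) = 60 + 2*W
28434 - s(-86, (-3 + 4)**2) = 28434 - (60 + 2*(-3 + 4)**2) = 28434 - (60 + 2*1**2) = 28434 - (60 + 2*1) = 28434 - (60 + 2) = 28434 - 1*62 = 28434 - 62 = 28372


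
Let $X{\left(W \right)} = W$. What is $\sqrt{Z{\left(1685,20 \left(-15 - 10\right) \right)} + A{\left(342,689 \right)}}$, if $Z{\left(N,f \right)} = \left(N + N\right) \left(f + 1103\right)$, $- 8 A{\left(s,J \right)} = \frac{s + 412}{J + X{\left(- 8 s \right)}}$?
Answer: $\frac{\sqrt{34059863215679}}{4094} \approx 1425.5$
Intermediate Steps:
$A{\left(s,J \right)} = - \frac{412 + s}{8 \left(J - 8 s\right)}$ ($A{\left(s,J \right)} = - \frac{\left(s + 412\right) \frac{1}{J - 8 s}}{8} = - \frac{\left(412 + s\right) \frac{1}{J - 8 s}}{8} = - \frac{\frac{1}{J - 8 s} \left(412 + s\right)}{8} = - \frac{412 + s}{8 \left(J - 8 s\right)}$)
$Z{\left(N,f \right)} = 2 N \left(1103 + f\right)$
$\sqrt{Z{\left(1685,20 \left(-15 - 10\right) \right)} + A{\left(342,689 \right)}} = \sqrt{2 \cdot 1685 \left(1103 + 20 \left(-15 - 10\right)\right) + \frac{412 + 342}{8 \left(\left(-1\right) 689 + 8 \cdot 342\right)}} = \sqrt{2 \cdot 1685 \left(1103 + 20 \left(-25\right)\right) + \frac{1}{8} \frac{1}{-689 + 2736} \cdot 754} = \sqrt{2 \cdot 1685 \left(1103 - 500\right) + \frac{1}{8} \cdot \frac{1}{2047} \cdot 754} = \sqrt{2 \cdot 1685 \cdot 603 + \frac{1}{8} \cdot \frac{1}{2047} \cdot 754} = \sqrt{2032110 + \frac{377}{8188}} = \sqrt{\frac{16638917057}{8188}} = \frac{\sqrt{34059863215679}}{4094}$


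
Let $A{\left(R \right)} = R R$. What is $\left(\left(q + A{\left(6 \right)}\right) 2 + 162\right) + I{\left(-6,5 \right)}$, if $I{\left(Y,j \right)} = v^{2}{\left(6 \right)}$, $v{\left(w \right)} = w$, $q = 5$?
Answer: $280$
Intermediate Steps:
$I{\left(Y,j \right)} = 36$ ($I{\left(Y,j \right)} = 6^{2} = 36$)
$A{\left(R \right)} = R^{2}$
$\left(\left(q + A{\left(6 \right)}\right) 2 + 162\right) + I{\left(-6,5 \right)} = \left(\left(5 + 6^{2}\right) 2 + 162\right) + 36 = \left(\left(5 + 36\right) 2 + 162\right) + 36 = \left(41 \cdot 2 + 162\right) + 36 = \left(82 + 162\right) + 36 = 244 + 36 = 280$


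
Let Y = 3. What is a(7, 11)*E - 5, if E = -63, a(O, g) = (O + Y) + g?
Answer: -1328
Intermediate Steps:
a(O, g) = 3 + O + g (a(O, g) = (O + 3) + g = (3 + O) + g = 3 + O + g)
a(7, 11)*E - 5 = (3 + 7 + 11)*(-63) - 5 = 21*(-63) - 5 = -1323 - 5 = -1328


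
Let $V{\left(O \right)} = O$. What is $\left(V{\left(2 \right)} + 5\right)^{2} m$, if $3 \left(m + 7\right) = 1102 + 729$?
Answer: $\frac{88690}{3} \approx 29563.0$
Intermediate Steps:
$m = \frac{1810}{3}$ ($m = -7 + \frac{1102 + 729}{3} = -7 + \frac{1}{3} \cdot 1831 = -7 + \frac{1831}{3} = \frac{1810}{3} \approx 603.33$)
$\left(V{\left(2 \right)} + 5\right)^{2} m = \left(2 + 5\right)^{2} \cdot \frac{1810}{3} = 7^{2} \cdot \frac{1810}{3} = 49 \cdot \frac{1810}{3} = \frac{88690}{3}$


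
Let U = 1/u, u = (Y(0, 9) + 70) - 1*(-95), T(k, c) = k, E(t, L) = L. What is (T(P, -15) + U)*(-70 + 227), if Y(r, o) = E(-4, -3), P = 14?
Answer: 356233/162 ≈ 2199.0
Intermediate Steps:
Y(r, o) = -3
u = 162 (u = (-3 + 70) - 1*(-95) = 67 + 95 = 162)
U = 1/162 ≈ 0.0061728
(T(P, -15) + U)*(-70 + 227) = (14 + 1/162)*(-70 + 227) = (2269/162)*157 = 356233/162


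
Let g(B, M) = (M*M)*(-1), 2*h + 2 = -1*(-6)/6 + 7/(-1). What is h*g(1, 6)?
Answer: 144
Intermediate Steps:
h = -4 (h = -1 + (-1*(-6)/6 + 7/(-1))/2 = -1 + (6*(⅙) + 7*(-1))/2 = -1 + (1 - 7)/2 = -1 + (½)*(-6) = -1 - 3 = -4)
g(B, M) = -M² (g(B, M) = M²*(-1) = -M²)
h*g(1, 6) = -(-4)*6² = -(-4)*36 = -4*(-36) = 144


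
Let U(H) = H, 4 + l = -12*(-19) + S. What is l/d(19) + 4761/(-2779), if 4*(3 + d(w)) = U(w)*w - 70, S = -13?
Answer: 1017157/775341 ≈ 1.3119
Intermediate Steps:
l = 211 (l = -4 + (-12*(-19) - 13) = -4 + (228 - 13) = -4 + 215 = 211)
d(w) = -41/2 + w²/4 (d(w) = -3 + (w*w - 70)/4 = -3 + (w² - 70)/4 = -3 + (-70 + w²)/4 = -3 + (-35/2 + w²/4) = -41/2 + w²/4)
l/d(19) + 4761/(-2779) = 211/(-41/2 + (¼)*19²) + 4761/(-2779) = 211/(-41/2 + (¼)*361) + 4761*(-1/2779) = 211/(-41/2 + 361/4) - 4761/2779 = 211/(279/4) - 4761/2779 = 211*(4/279) - 4761/2779 = 844/279 - 4761/2779 = 1017157/775341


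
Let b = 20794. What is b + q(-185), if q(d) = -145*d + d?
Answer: 47434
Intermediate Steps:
q(d) = -144*d
b + q(-185) = 20794 - 144*(-185) = 20794 + 26640 = 47434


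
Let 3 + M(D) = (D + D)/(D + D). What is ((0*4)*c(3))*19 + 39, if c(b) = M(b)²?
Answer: 39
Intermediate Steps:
M(D) = -2 (M(D) = -3 + (D + D)/(D + D) = -3 + (2*D)/((2*D)) = -3 + (2*D)*(1/(2*D)) = -3 + 1 = -2)
c(b) = 4 (c(b) = (-2)² = 4)
((0*4)*c(3))*19 + 39 = ((0*4)*4)*19 + 39 = (0*4)*19 + 39 = 0*19 + 39 = 0 + 39 = 39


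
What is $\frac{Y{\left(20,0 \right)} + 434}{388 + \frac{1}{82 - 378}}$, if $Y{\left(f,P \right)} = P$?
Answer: $\frac{128464}{114847} \approx 1.1186$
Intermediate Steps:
$\frac{Y{\left(20,0 \right)} + 434}{388 + \frac{1}{82 - 378}} = \frac{0 + 434}{388 + \frac{1}{82 - 378}} = \frac{434}{388 + \frac{1}{-296}} = \frac{434}{388 - \frac{1}{296}} = \frac{434}{\frac{114847}{296}} = 434 \cdot \frac{296}{114847} = \frac{128464}{114847}$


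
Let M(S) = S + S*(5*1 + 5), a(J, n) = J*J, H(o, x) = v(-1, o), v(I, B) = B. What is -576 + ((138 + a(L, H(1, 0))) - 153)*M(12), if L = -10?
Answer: 10644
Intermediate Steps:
H(o, x) = o
a(J, n) = J²
M(S) = 11*S (M(S) = S + S*(5 + 5) = S + S*10 = S + 10*S = 11*S)
-576 + ((138 + a(L, H(1, 0))) - 153)*M(12) = -576 + ((138 + (-10)²) - 153)*(11*12) = -576 + ((138 + 100) - 153)*132 = -576 + (238 - 153)*132 = -576 + 85*132 = -576 + 11220 = 10644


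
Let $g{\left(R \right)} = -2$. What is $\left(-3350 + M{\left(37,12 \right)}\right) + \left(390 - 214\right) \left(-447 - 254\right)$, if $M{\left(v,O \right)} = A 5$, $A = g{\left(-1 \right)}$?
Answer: $-126736$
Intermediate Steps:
$A = -2$
$M{\left(v,O \right)} = -10$ ($M{\left(v,O \right)} = \left(-2\right) 5 = -10$)
$\left(-3350 + M{\left(37,12 \right)}\right) + \left(390 - 214\right) \left(-447 - 254\right) = \left(-3350 - 10\right) + \left(390 - 214\right) \left(-447 - 254\right) = -3360 + 176 \left(-701\right) = -3360 - 123376 = -126736$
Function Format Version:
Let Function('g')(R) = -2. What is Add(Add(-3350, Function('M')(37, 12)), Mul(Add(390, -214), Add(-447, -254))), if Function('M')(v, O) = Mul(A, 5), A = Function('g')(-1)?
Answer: -126736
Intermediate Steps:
A = -2
Function('M')(v, O) = -10 (Function('M')(v, O) = Mul(-2, 5) = -10)
Add(Add(-3350, Function('M')(37, 12)), Mul(Add(390, -214), Add(-447, -254))) = Add(Add(-3350, -10), Mul(Add(390, -214), Add(-447, -254))) = Add(-3360, Mul(176, -701)) = Add(-3360, -123376) = -126736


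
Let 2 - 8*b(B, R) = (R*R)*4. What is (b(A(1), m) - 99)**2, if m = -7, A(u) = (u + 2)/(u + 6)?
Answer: 243049/16 ≈ 15191.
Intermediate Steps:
A(u) = (2 + u)/(6 + u)
b(B, R) = 1/4 - R**2/2 (b(B, R) = 1/4 - R*R*4/8 = 1/4 - R**2*4/8 = 1/4 - R**2/2)
(b(A(1), m) - 99)**2 = ((1/4 - 1/2*(-7)**2) - 99)**2 = ((1/4 - 1/2*49) - 99)**2 = ((1/4 - 49/2) - 99)**2 = (-97/4 - 99)**2 = (-493/4)**2 = 243049/16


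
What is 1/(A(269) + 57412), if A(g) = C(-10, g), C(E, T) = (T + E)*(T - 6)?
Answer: 1/125529 ≈ 7.9663e-6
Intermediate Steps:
C(E, T) = (-6 + T)*(E + T) (C(E, T) = (E + T)*(-6 + T) = (-6 + T)*(E + T))
A(g) = 60 + g² - 16*g (A(g) = g² - 6*(-10) - 6*g - 10*g = g² + 60 - 6*g - 10*g = 60 + g² - 16*g)
1/(A(269) + 57412) = 1/((60 + 269² - 16*269) + 57412) = 1/((60 + 72361 - 4304) + 57412) = 1/(68117 + 57412) = 1/125529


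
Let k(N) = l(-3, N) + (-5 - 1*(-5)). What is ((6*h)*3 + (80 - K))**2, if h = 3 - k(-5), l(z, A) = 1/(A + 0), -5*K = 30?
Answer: 515524/25 ≈ 20621.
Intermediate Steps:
K = -6 (K = -1/5*30 = -6)
l(z, A) = 1/A
k(N) = 1/N (k(N) = 1/N + (-5 - 1*(-5)) = 1/N + (-5 + 5) = 1/N + 0 = 1/N)
h = 16/5 (h = 3 - 1/(-5) = 3 - 1*(-1/5) = 3 + 1/5 = 16/5 ≈ 3.2000)
((6*h)*3 + (80 - K))**2 = ((6*(16/5))*3 + (80 - 1*(-6)))**2 = ((96/5)*3 + (80 + 6))**2 = (288/5 + 86)**2 = (718/5)**2 = 515524/25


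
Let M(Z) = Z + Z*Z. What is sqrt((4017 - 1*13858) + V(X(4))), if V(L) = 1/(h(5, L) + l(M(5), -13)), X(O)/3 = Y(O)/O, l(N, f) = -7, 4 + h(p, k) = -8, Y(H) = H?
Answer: 2*I*sqrt(888155)/19 ≈ 99.202*I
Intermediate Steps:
h(p, k) = -12 (h(p, k) = -4 - 8 = -12)
M(Z) = Z + Z**2
X(O) = 3 (X(O) = 3*(O/O) = 3*1 = 3)
V(L) = -1/19 (V(L) = 1/(-12 - 7) = 1/(-19) = -1/19)
sqrt((4017 - 1*13858) + V(X(4))) = sqrt((4017 - 1*13858) - 1/19) = sqrt((4017 - 13858) - 1/19) = sqrt(-9841 - 1/19) = sqrt(-186980/19) = 2*I*sqrt(888155)/19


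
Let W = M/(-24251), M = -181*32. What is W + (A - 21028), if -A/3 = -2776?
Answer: -307981908/24251 ≈ -12700.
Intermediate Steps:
A = 8328 (A = -3*(-2776) = 8328)
M = -5792
W = 5792/24251 (W = -5792/(-24251) = -5792*(-1/24251) = 5792/24251 ≈ 0.23884)
W + (A - 21028) = 5792/24251 + (8328 - 21028) = 5792/24251 - 12700 = -307981908/24251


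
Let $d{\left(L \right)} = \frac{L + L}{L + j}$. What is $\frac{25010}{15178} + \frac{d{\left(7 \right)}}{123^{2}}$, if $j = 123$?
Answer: $\frac{12297282548}{7462908765} \approx 1.6478$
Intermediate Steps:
$d{\left(L \right)} = \frac{2 L}{123 + L}$ ($d{\left(L \right)} = \frac{L + L}{L + 123} = \frac{2 L}{123 + L}$)
$\frac{25010}{15178} + \frac{d{\left(7 \right)}}{123^{2}} = \frac{25010}{15178} + \frac{2 \cdot 7 \frac{1}{123 + 7}}{123^{2}} = 25010 \cdot \frac{1}{15178} + \frac{2 \cdot 7 \cdot \frac{1}{130}}{15129} = \frac{12505}{7589} + 2 \cdot 7 \cdot \frac{1}{130} \cdot \frac{1}{15129} = \frac{12505}{7589} + \frac{7}{65} \cdot \frac{1}{15129} = \frac{12505}{7589} + \frac{7}{983385} = \frac{12297282548}{7462908765}$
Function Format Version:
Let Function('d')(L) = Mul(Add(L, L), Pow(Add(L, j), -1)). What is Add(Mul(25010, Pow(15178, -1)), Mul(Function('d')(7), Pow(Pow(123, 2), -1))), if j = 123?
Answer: Rational(12297282548, 7462908765) ≈ 1.6478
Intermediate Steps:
Function('d')(L) = Mul(2, L, Pow(Add(123, L), -1)) (Function('d')(L) = Mul(Add(L, L), Pow(Add(L, 123), -1)) = Mul(Mul(2, L), Pow(Add(123, L), -1)) = Mul(2, L, Pow(Add(123, L), -1)))
Add(Mul(25010, Pow(15178, -1)), Mul(Function('d')(7), Pow(Pow(123, 2), -1))) = Add(Mul(25010, Pow(15178, -1)), Mul(Mul(2, 7, Pow(Add(123, 7), -1)), Pow(Pow(123, 2), -1))) = Add(Mul(25010, Rational(1, 15178)), Mul(Mul(2, 7, Pow(130, -1)), Pow(15129, -1))) = Add(Rational(12505, 7589), Mul(Mul(2, 7, Rational(1, 130)), Rational(1, 15129))) = Add(Rational(12505, 7589), Mul(Rational(7, 65), Rational(1, 15129))) = Add(Rational(12505, 7589), Rational(7, 983385)) = Rational(12297282548, 7462908765)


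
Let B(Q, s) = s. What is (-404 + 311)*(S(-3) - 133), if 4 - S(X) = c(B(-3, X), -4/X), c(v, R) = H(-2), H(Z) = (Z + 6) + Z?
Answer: 12183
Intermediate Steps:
H(Z) = 6 + 2*Z (H(Z) = (6 + Z) + Z = 6 + 2*Z)
c(v, R) = 2 (c(v, R) = 6 + 2*(-2) = 6 - 4 = 2)
S(X) = 2 (S(X) = 4 - 1*2 = 4 - 2 = 2)
(-404 + 311)*(S(-3) - 133) = (-404 + 311)*(2 - 133) = -93*(-131) = 12183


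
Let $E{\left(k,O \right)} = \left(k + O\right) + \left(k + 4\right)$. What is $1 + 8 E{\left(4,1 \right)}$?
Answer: $105$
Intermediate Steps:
$E{\left(k,O \right)} = 4 + O + 2 k$ ($E{\left(k,O \right)} = \left(O + k\right) + \left(4 + k\right) = 4 + O + 2 k$)
$1 + 8 E{\left(4,1 \right)} = 1 + 8 \left(4 + 1 + 2 \cdot 4\right) = 1 + 8 \left(4 + 1 + 8\right) = 1 + 8 \cdot 13 = 1 + 104 = 105$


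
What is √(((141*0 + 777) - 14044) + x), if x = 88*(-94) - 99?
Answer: I*√21638 ≈ 147.1*I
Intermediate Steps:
x = -8371 (x = -8272 - 99 = -8371)
√(((141*0 + 777) - 14044) + x) = √(((141*0 + 777) - 14044) - 8371) = √(((0 + 777) - 14044) - 8371) = √((777 - 14044) - 8371) = √(-13267 - 8371) = √(-21638) = I*√21638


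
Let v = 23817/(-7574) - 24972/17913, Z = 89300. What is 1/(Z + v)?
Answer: 6460622/576904222131 ≈ 1.1199e-5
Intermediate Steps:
v = -29322469/6460622 (v = 23817*(-1/7574) - 24972*1/17913 = -23817/7574 - 8324/5971 = -29322469/6460622 ≈ -4.5386)
1/(Z + v) = 1/(89300 - 29322469/6460622) = 1/(576904222131/6460622) = 6460622/576904222131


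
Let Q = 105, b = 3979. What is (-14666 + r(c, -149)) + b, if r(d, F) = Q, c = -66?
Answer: -10582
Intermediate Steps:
r(d, F) = 105
(-14666 + r(c, -149)) + b = (-14666 + 105) + 3979 = -14561 + 3979 = -10582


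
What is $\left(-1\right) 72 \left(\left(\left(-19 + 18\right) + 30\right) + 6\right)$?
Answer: $-2520$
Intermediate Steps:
$\left(-1\right) 72 \left(\left(\left(-19 + 18\right) + 30\right) + 6\right) = - 72 \left(\left(-1 + 30\right) + 6\right) = - 72 \left(29 + 6\right) = \left(-72\right) 35 = -2520$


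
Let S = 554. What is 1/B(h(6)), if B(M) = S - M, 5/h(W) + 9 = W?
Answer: 3/1667 ≈ 0.0017996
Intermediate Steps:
h(W) = 5/(-9 + W)
B(M) = 554 - M
1/B(h(6)) = 1/(554 - 5/(-9 + 6)) = 1/(554 - 5/(-3)) = 1/(554 - 5*(-1)/3) = 1/(554 - 1*(-5/3)) = 1/(554 + 5/3) = 1/(1667/3) = 3/1667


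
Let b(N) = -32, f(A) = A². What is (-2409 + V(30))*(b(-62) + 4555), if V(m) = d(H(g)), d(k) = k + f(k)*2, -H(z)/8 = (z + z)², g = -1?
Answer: -1777539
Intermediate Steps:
H(z) = -32*z² (H(z) = -8*(z + z)² = -8*4*z² = -32*z²)
d(k) = k + 2*k² (d(k) = k + k²*2 = k + 2*k²)
V(m) = 2016 (V(m) = (-32*(-1)²)*(1 + 2*(-32*(-1)²)) = (-32*1)*(1 + 2*(-32*1)) = -32*(1 + 2*(-32)) = -32*(1 - 64) = -32*(-63) = 2016)
(-2409 + V(30))*(b(-62) + 4555) = (-2409 + 2016)*(-32 + 4555) = -393*4523 = -1777539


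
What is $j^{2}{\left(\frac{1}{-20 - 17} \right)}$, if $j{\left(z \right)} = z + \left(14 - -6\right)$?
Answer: $\frac{546121}{1369} \approx 398.92$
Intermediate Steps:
$j{\left(z \right)} = 20 + z$ ($j{\left(z \right)} = z + \left(14 + 6\right) = z + 20 = 20 + z$)
$j^{2}{\left(\frac{1}{-20 - 17} \right)} = \left(20 + \frac{1}{-20 - 17}\right)^{2} = \left(20 + \frac{1}{-37}\right)^{2} = \left(20 - \frac{1}{37}\right)^{2} = \left(\frac{739}{37}\right)^{2} = \frac{546121}{1369}$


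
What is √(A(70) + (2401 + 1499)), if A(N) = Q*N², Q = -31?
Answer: 20*I*√370 ≈ 384.71*I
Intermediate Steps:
A(N) = -31*N²
√(A(70) + (2401 + 1499)) = √(-31*70² + (2401 + 1499)) = √(-31*4900 + 3900) = √(-151900 + 3900) = √(-148000) = 20*I*√370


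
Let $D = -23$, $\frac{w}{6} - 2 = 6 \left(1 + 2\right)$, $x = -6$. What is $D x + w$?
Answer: $258$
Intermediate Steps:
$w = 120$ ($w = 12 + 6 \cdot 6 \left(1 + 2\right) = 12 + 6 \cdot 6 \cdot 3 = 12 + 6 \cdot 18 = 12 + 108 = 120$)
$D x + w = \left(-23\right) \left(-6\right) + 120 = 138 + 120 = 258$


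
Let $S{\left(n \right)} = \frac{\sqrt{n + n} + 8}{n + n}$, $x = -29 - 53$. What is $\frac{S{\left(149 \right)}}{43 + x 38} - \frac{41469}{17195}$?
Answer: $- \frac{18987770093}{7873195015} - \frac{\sqrt{298}}{915754} \approx -2.4117$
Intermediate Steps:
$x = -82$ ($x = -29 - 53 = -82$)
$S{\left(n \right)} = \frac{8 + \sqrt{2} \sqrt{n}}{2 n}$ ($S{\left(n \right)} = \frac{\sqrt{2 n} + 8}{2 n} = \left(\sqrt{2} \sqrt{n} + 8\right) \frac{1}{2 n} = \left(8 + \sqrt{2} \sqrt{n}\right) \frac{1}{2 n} = \frac{8 + \sqrt{2} \sqrt{n}}{2 n}$)
$\frac{S{\left(149 \right)}}{43 + x 38} - \frac{41469}{17195} = \frac{\frac{4}{149} + \frac{\sqrt{2}}{2 \sqrt{149}}}{43 - 3116} - \frac{41469}{17195} = \frac{4 \cdot \frac{1}{149} + \frac{\sqrt{2} \frac{\sqrt{149}}{149}}{2}}{43 - 3116} - \frac{41469}{17195} = \frac{\frac{4}{149} + \frac{\sqrt{298}}{298}}{-3073} - \frac{41469}{17195} = \left(\frac{4}{149} + \frac{\sqrt{298}}{298}\right) \left(- \frac{1}{3073}\right) - \frac{41469}{17195} = \left(- \frac{4}{457877} - \frac{\sqrt{298}}{915754}\right) - \frac{41469}{17195} = - \frac{18987770093}{7873195015} - \frac{\sqrt{298}}{915754}$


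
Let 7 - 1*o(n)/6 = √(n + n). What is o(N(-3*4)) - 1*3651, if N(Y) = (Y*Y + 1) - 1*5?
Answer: -3609 - 12*√70 ≈ -3709.4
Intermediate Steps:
N(Y) = -4 + Y² (N(Y) = (Y² + 1) - 5 = (1 + Y²) - 5 = -4 + Y²)
o(n) = 42 - 6*√2*√n (o(n) = 42 - 6*√(n + n) = 42 - 6*√2*√n)
o(N(-3*4)) - 1*3651 = (42 - 6*√2*√(-4 + (-3*4)²)) - 1*3651 = (42 - 6*√2*√(-4 + (-12)²)) - 3651 = (42 - 6*√2*√(-4 + 144)) - 3651 = (42 - 6*√2*√140) - 3651 = (42 - 6*√2*2*√35) - 3651 = (42 - 12*√70) - 3651 = -3609 - 12*√70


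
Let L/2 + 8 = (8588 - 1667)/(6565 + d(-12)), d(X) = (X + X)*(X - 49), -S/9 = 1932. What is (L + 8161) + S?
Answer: -74198205/8029 ≈ -9241.3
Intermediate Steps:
S = -17388 (S = -9*1932 = -17388)
d(X) = 2*X*(-49 + X) (d(X) = (2*X)*(-49 + X) = 2*X*(-49 + X))
L = -114622/8029 (L = -16 + 2*((8588 - 1667)/(6565 + 2*(-12)*(-49 - 12))) = -16 + 2*(6921/(6565 + 2*(-12)*(-61))) = -16 + 2*(6921/(6565 + 1464)) = -16 + 2*(6921/8029) = -16 + 13842/8029 = -114622/8029 ≈ -14.276)
(L + 8161) + S = (-114622/8029 + 8161) - 17388 = 65410047/8029 - 17388 = -74198205/8029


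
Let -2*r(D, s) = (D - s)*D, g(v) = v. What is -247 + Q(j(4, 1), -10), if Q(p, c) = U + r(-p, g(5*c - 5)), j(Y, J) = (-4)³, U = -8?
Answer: -4063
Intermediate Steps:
r(D, s) = -D*(D - s)/2 (r(D, s) = -(D - s)*D/2 = -D*(D - s)/2)
j(Y, J) = -64
Q(p, c) = -8 - p*(-5 + p + 5*c)/2 (Q(p, c) = -8 + (-p)*((5*c - 5) - (-1)*p)/2 = -8 + (-p)*((-5 + 5*c) + p)/2 = -8 + (-p)*(-5 + p + 5*c)/2 = -8 - p*(-5 + p + 5*c)/2)
-247 + Q(j(4, 1), -10) = -247 + (-8 - ½*(-64)*(-5 - 64 + 5*(-10))) = -247 + (-8 - ½*(-64)*(-5 - 64 - 50)) = -247 + (-8 - ½*(-64)*(-119)) = -247 + (-8 - 3808) = -247 - 3816 = -4063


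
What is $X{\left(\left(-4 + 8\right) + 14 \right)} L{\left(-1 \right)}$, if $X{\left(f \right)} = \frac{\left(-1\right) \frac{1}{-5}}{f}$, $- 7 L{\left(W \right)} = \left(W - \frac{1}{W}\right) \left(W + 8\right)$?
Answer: $0$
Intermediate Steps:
$L{\left(W \right)} = - \frac{\left(8 + W\right) \left(W - \frac{1}{W}\right)}{7}$ ($L{\left(W \right)} = - \frac{\left(W - \frac{1}{W}\right) \left(W + 8\right)}{7} = - \frac{\left(W - \frac{1}{W}\right) \left(8 + W\right)}{7} = - \frac{\left(8 + W\right) \left(W - \frac{1}{W}\right)}{7}$)
$X{\left(f \right)} = \frac{1}{5 f}$ ($X{\left(f \right)} = \frac{\left(-1\right) \left(- \frac{1}{5}\right)}{f} = \frac{1}{5 f}$)
$X{\left(\left(-4 + 8\right) + 14 \right)} L{\left(-1 \right)} = \frac{1}{5 \left(\left(-4 + 8\right) + 14\right)} \frac{8 - - (-1 + \left(-1\right)^{2} + 8 \left(-1\right))}{7 \left(-1\right)} = \frac{1}{5 \left(4 + 14\right)} \frac{1}{7} \left(-1\right) \left(8 - - (-1 + 1 - 8)\right) = \frac{1}{5 \cdot 18} \cdot \frac{1}{7} \left(-1\right) \left(8 - \left(-1\right) \left(-8\right)\right) = \frac{1}{5} \cdot \frac{1}{18} \cdot \frac{1}{7} \left(-1\right) \left(8 - 8\right) = \frac{\frac{1}{7} \left(-1\right) 0}{90} = \frac{1}{90} \cdot 0 = 0$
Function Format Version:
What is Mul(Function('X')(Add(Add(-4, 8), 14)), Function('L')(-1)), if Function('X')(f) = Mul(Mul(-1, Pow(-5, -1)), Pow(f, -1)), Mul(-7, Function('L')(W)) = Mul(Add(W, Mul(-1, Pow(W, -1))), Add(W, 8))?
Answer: 0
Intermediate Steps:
Function('L')(W) = Mul(Rational(-1, 7), Add(8, W), Add(W, Mul(-1, Pow(W, -1)))) (Function('L')(W) = Mul(Rational(-1, 7), Mul(Add(W, Mul(-1, Pow(W, -1))), Add(W, 8))) = Mul(Rational(-1, 7), Mul(Add(W, Mul(-1, Pow(W, -1))), Add(8, W))) = Mul(Rational(-1, 7), Mul(Add(8, W), Add(W, Mul(-1, Pow(W, -1))))) = Mul(Rational(-1, 7), Add(8, W), Add(W, Mul(-1, Pow(W, -1)))))
Function('X')(f) = Mul(Rational(1, 5), Pow(f, -1)) (Function('X')(f) = Mul(Mul(-1, Rational(-1, 5)), Pow(f, -1)) = Mul(Rational(1, 5), Pow(f, -1)))
Mul(Function('X')(Add(Add(-4, 8), 14)), Function('L')(-1)) = Mul(Mul(Rational(1, 5), Pow(Add(Add(-4, 8), 14), -1)), Mul(Rational(1, 7), Pow(-1, -1), Add(8, Mul(-1, -1, Add(-1, Pow(-1, 2), Mul(8, -1)))))) = Mul(Mul(Rational(1, 5), Pow(Add(4, 14), -1)), Mul(Rational(1, 7), -1, Add(8, Mul(-1, -1, Add(-1, 1, -8))))) = Mul(Mul(Rational(1, 5), Pow(18, -1)), Mul(Rational(1, 7), -1, Add(8, Mul(-1, -1, -8)))) = Mul(Mul(Rational(1, 5), Rational(1, 18)), Mul(Rational(1, 7), -1, Add(8, -8))) = Mul(Rational(1, 90), Mul(Rational(1, 7), -1, 0)) = Mul(Rational(1, 90), 0) = 0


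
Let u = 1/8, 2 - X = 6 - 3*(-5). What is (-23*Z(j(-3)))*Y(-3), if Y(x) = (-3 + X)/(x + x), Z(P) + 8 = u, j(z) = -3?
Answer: 5313/8 ≈ 664.13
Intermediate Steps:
X = -19 (X = 2 - (6 - 3*(-5)) = 2 - (6 + 15) = 2 - 1*21 = 2 - 21 = -19)
u = ⅛ ≈ 0.12500
Z(P) = -63/8 (Z(P) = -8 + ⅛ = -63/8)
Y(x) = -11/x (Y(x) = (-3 - 19)/(x + x) = -22*1/(2*x) = -11/x)
(-23*Z(j(-3)))*Y(-3) = (-23*(-63/8))*(-11/(-3)) = 1449*(-11*(-⅓))/8 = (1449/8)*(11/3) = 5313/8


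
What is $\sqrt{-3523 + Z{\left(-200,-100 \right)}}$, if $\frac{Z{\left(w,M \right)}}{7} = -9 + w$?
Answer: $3 i \sqrt{554} \approx 70.612 i$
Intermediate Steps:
$Z{\left(w,M \right)} = -63 + 7 w$ ($Z{\left(w,M \right)} = 7 \left(-9 + w\right) = -63 + 7 w$)
$\sqrt{-3523 + Z{\left(-200,-100 \right)}} = \sqrt{-3523 + \left(-63 + 7 \left(-200\right)\right)} = \sqrt{-3523 - 1463} = \sqrt{-4986} = 3 i \sqrt{554}$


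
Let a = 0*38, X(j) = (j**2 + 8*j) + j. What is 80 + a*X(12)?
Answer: 80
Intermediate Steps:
X(j) = j**2 + 9*j
a = 0
80 + a*X(12) = 80 + 0*(12*(9 + 12)) = 80 + 0*(12*21) = 80 + 0*252 = 80 + 0 = 80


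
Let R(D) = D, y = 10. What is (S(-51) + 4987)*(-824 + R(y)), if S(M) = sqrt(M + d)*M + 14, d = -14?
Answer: -4070814 + 41514*I*sqrt(65) ≈ -4.0708e+6 + 3.347e+5*I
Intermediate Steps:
S(M) = 14 + M*sqrt(-14 + M) (S(M) = sqrt(M - 14)*M + 14 = sqrt(-14 + M)*M + 14 = M*sqrt(-14 + M) + 14 = 14 + M*sqrt(-14 + M))
(S(-51) + 4987)*(-824 + R(y)) = ((14 - 51*sqrt(-14 - 51)) + 4987)*(-824 + 10) = ((14 - 51*I*sqrt(65)) + 4987)*(-814) = (5001 - 51*I*sqrt(65))*(-814) = -4070814 + 41514*I*sqrt(65)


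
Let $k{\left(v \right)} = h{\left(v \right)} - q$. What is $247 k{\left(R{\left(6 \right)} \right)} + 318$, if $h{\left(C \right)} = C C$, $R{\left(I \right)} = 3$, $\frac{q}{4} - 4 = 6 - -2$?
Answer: $-9315$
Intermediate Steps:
$q = 48$ ($q = 16 + 4 \left(6 - -2\right) = 16 + 4 \left(6 + 2\right) = 16 + 4 \cdot 8 = 16 + 32 = 48$)
$h{\left(C \right)} = C^{2}$
$k{\left(v \right)} = -48 + v^{2}$ ($k{\left(v \right)} = v^{2} - 48 = -48 + v^{2}$)
$247 k{\left(R{\left(6 \right)} \right)} + 318 = 247 \left(-48 + 3^{2}\right) + 318 = 247 \left(-48 + 9\right) + 318 = 247 \left(-39\right) + 318 = -9633 + 318 = -9315$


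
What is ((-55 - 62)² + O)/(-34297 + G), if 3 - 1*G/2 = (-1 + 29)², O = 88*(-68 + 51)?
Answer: -12193/35859 ≈ -0.34003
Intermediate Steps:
O = -1496 (O = 88*(-17) = -1496)
G = -1562 (G = 6 - 2*(-1 + 29)² = 6 - 2*28² = 6 - 2*784 = 6 - 1568 = -1562)
((-55 - 62)² + O)/(-34297 + G) = ((-55 - 62)² - 1496)/(-34297 - 1562) = ((-117)² - 1496)/(-35859) = (13689 - 1496)*(-1/35859) = 12193*(-1/35859) = -12193/35859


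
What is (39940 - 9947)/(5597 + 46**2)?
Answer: 29993/7713 ≈ 3.8886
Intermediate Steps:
(39940 - 9947)/(5597 + 46**2) = 29993/(5597 + 2116) = 29993/7713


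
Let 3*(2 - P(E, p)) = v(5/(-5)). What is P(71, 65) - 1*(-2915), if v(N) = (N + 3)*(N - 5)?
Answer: 2921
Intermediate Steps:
v(N) = (-5 + N)*(3 + N) (v(N) = (3 + N)*(-5 + N) = (-5 + N)*(3 + N))
P(E, p) = 6 (P(E, p) = 2 - (-15 + (5/(-5))**2 - 10/(-5))/3 = 2 - (-15 + (5*(-1/5))**2 - 10*(-1)/5)/3 = 2 - (-15 + (-1)**2 - 2*(-1))/3 = 2 - (-15 + 1 + 2)/3 = 2 - 1/3*(-12) = 2 + 4 = 6)
P(71, 65) - 1*(-2915) = 6 - 1*(-2915) = 6 + 2915 = 2921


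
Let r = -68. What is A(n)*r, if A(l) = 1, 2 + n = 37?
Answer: -68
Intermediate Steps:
n = 35 (n = -2 + 37 = 35)
A(n)*r = 1*(-68) = -68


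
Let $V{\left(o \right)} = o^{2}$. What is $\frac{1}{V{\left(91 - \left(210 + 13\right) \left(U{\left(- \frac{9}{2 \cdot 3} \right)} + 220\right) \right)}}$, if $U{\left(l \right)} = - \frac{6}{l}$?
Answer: $\frac{1}{2486119321} \approx 4.0223 \cdot 10^{-10}$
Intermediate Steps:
$\frac{1}{V{\left(91 - \left(210 + 13\right) \left(U{\left(- \frac{9}{2 \cdot 3} \right)} + 220\right) \right)}} = \frac{1}{\left(91 - \left(210 + 13\right) \left(- \frac{6}{\left(-9\right) \frac{1}{2 \cdot 3}} + 220\right)\right)^{2}} = \frac{1}{\left(91 - 223 \left(- \frac{6}{\left(-9\right) \frac{1}{6}} + 220\right)\right)^{2}} = \frac{1}{\left(91 - 223 \left(- \frac{6}{- \frac{3}{2}} + 220\right)\right)^{2}} = \frac{1}{\left(91 - 223 \left(\left(-6\right) \left(- \frac{2}{3}\right) + 220\right)\right)^{2}} = \frac{1}{\left(91 - 223 \left(4 + 220\right)\right)^{2}} = \frac{1}{\left(91 - 223 \cdot 224\right)^{2}} = \frac{1}{\left(91 - 49952\right)^{2}} = \frac{1}{\left(-49861\right)^{2}} = \frac{1}{2486119321}$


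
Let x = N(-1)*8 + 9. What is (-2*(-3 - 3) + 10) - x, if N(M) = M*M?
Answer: 5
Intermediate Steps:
N(M) = M²
x = 17 (x = (-1)²*8 + 9 = 1*8 + 9 = 8 + 9 = 17)
(-2*(-3 - 3) + 10) - x = (-2*(-3 - 3) + 10) - 1*17 = (-2*(-6) + 10) - 17 = (12 + 10) - 17 = 22 - 17 = 5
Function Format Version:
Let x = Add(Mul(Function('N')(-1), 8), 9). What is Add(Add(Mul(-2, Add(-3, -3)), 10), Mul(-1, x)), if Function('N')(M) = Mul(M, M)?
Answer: 5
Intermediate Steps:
Function('N')(M) = Pow(M, 2)
x = 17 (x = Add(Mul(Pow(-1, 2), 8), 9) = Add(Mul(1, 8), 9) = Add(8, 9) = 17)
Add(Add(Mul(-2, Add(-3, -3)), 10), Mul(-1, x)) = Add(Add(Mul(-2, Add(-3, -3)), 10), Mul(-1, 17)) = Add(Add(Mul(-2, -6), 10), -17) = Add(Add(12, 10), -17) = Add(22, -17) = 5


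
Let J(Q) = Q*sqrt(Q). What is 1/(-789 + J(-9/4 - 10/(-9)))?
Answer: -36811584/29044408697 + 8856*I*sqrt(41)/29044408697 ≈ -0.0012674 + 1.9524e-6*I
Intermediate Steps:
J(Q) = Q**(3/2)
1/(-789 + J(-9/4 - 10/(-9))) = 1/(-789 + (-9/4 - 10/(-9))**(3/2)) = 1/(-789 + (-9*1/4 - 10*(-1/9))**(3/2)) = 1/(-789 + (-9/4 + 10/9)**(3/2)) = 1/(-789 + (-41/36)**(3/2)) = 1/(-789 - 41*I*sqrt(41)/216)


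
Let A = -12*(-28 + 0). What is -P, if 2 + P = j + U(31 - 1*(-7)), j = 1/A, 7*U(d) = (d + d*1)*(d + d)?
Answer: -39511/48 ≈ -823.15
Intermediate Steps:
A = 336 (A = -12*(-28) = 336)
U(d) = 4*d²/7 (U(d) = ((d + d*1)*(d + d))/7 = ((d + d)*(2*d))/7 = ((2*d)*(2*d))/7 = (4*d²)/7 = 4*d²/7)
j = 1/336 ≈ 0.0029762
P = 39511/48 (P = -2 + (1/336 + 4*(31 - 1*(-7))²/7) = -2 + (1/336 + 4*(31 + 7)²/7) = -2 + (1/336 + (4/7)*38²) = -2 + (1/336 + (4/7)*1444) = -2 + (1/336 + 5776/7) = -2 + 39607/48 = 39511/48 ≈ 823.15)
-P = -1*39511/48 = -39511/48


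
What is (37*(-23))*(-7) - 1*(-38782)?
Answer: 44739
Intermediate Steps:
(37*(-23))*(-7) - 1*(-38782) = -851*(-7) + 38782 = 5957 + 38782 = 44739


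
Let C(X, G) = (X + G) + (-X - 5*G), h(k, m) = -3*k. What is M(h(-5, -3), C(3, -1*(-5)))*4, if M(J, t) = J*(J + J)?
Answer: 1800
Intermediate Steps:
C(X, G) = -4*G (C(X, G) = (G + X) + (-X - 5*G) = -4*G)
M(J, t) = 2*J**2 (M(J, t) = J*(2*J) = 2*J**2)
M(h(-5, -3), C(3, -1*(-5)))*4 = (2*(-3*(-5))**2)*4 = (2*15**2)*4 = (2*225)*4 = 450*4 = 1800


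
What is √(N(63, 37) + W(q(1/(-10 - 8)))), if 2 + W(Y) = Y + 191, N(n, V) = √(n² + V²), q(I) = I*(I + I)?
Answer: √(61238 + 324*√5338)/18 ≈ 16.189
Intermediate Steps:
q(I) = 2*I² (q(I) = I*(2*I) = 2*I²)
N(n, V) = √(V² + n²)
W(Y) = 189 + Y (W(Y) = -2 + (Y + 191) = -2 + (191 + Y) = 189 + Y)
√(N(63, 37) + W(q(1/(-10 - 8)))) = √(√(37² + 63²) + (189 + 2*(1/(-10 - 8))²)) = √(√(1369 + 3969) + (189 + 2*(1/(-18))²)) = √(√5338 + (189 + 2*(-1/18)²)) = √(√5338 + (189 + 2*(1/324))) = √(√5338 + (189 + 1/162)) = √(√5338 + 30619/162) = √(30619/162 + √5338)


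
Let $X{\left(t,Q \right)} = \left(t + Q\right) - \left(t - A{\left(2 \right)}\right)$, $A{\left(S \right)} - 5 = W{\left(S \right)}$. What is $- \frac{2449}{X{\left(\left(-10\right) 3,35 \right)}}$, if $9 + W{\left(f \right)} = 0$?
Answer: $-79$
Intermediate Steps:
$W{\left(f \right)} = -9$ ($W{\left(f \right)} = -9 + 0 = -9$)
$A{\left(S \right)} = -4$ ($A{\left(S \right)} = 5 - 9 = -4$)
$X{\left(t,Q \right)} = -4 + Q$ ($X{\left(t,Q \right)} = \left(t + Q\right) - \left(4 + t\right) = \left(Q + t\right) - \left(4 + t\right) = -4 + Q$)
$- \frac{2449}{X{\left(\left(-10\right) 3,35 \right)}} = - \frac{2449}{-4 + 35} = - \frac{2449}{31} = \left(-2449\right) \frac{1}{31} = -79$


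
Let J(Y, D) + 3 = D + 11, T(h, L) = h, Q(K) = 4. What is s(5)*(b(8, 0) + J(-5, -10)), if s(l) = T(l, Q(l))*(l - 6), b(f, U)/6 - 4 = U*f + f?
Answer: -350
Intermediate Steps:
b(f, U) = 24 + 6*f + 6*U*f (b(f, U) = 24 + 6*(U*f + f) = 24 + 6*(f + U*f) = 24 + (6*f + 6*U*f) = 24 + 6*f + 6*U*f)
J(Y, D) = 8 + D (J(Y, D) = -3 + (D + 11) = -3 + (11 + D) = 8 + D)
s(l) = l*(-6 + l) (s(l) = l*(l - 6) = l*(-6 + l))
s(5)*(b(8, 0) + J(-5, -10)) = (5*(-6 + 5))*((24 + 6*8 + 6*0*8) + (8 - 10)) = (5*(-1))*((24 + 48 + 0) - 2) = -5*(72 - 2) = -5*70 = -350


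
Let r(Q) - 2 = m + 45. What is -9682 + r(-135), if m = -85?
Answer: -9720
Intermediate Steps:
r(Q) = -38 (r(Q) = 2 + (-85 + 45) = 2 - 40 = -38)
-9682 + r(-135) = -9682 - 38 = -9720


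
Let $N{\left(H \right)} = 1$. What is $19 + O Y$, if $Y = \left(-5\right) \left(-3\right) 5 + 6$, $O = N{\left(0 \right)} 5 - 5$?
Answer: $19$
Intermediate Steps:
$O = 0$ ($O = 1 \cdot 5 - 5 = 5 - 5 = 0$)
$Y = 81$ ($Y = 15 \cdot 5 + 6 = 75 + 6 = 81$)
$19 + O Y = 19 + 0 \cdot 81 = 19 + 0 = 19$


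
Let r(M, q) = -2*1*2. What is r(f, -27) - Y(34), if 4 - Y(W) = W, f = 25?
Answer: 26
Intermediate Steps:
Y(W) = 4 - W
r(M, q) = -4 (r(M, q) = -2*2 = -4)
r(f, -27) - Y(34) = -4 - (4 - 1*34) = -4 - (4 - 34) = -4 - 1*(-30) = -4 + 30 = 26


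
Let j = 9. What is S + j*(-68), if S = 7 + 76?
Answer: -529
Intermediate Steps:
S = 83
S + j*(-68) = 83 + 9*(-68) = 83 - 612 = -529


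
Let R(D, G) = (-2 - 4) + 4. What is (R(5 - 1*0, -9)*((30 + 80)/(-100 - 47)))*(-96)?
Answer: -7040/49 ≈ -143.67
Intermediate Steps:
R(D, G) = -2 (R(D, G) = -6 + 4 = -2)
(R(5 - 1*0, -9)*((30 + 80)/(-100 - 47)))*(-96) = -2*(30 + 80)/(-100 - 47)*(-96) = -220/(-147)*(-96) = -220*(-1)/147*(-96) = -2*(-110/147)*(-96) = (220/147)*(-96) = -7040/49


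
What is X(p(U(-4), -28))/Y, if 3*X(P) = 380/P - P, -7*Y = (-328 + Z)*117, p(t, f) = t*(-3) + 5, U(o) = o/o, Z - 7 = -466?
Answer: 1316/276237 ≈ 0.0047640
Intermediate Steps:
Z = -459 (Z = 7 - 466 = -459)
U(o) = 1
p(t, f) = 5 - 3*t (p(t, f) = -3*t + 5 = 5 - 3*t)
Y = 92079/7 (Y = -(-328 - 459)*117/7 = -(-787)*117/7 = -⅐*(-92079) = 92079/7 ≈ 13154.)
X(P) = -P/3 + 380/(3*P) (X(P) = (380/P - P)/3 = (-P + 380/P)/3 = -P/3 + 380/(3*P))
X(p(U(-4), -28))/Y = ((380 - (5 - 3*1)²)/(3*(5 - 3*1)))/(92079/7) = ((380 - (5 - 3)²)/(3*(5 - 3)))*(7/92079) = ((⅓)*(380 - 1*2²)/2)*(7/92079) = ((⅓)*(½)*(380 - 1*4))*(7/92079) = ((⅓)*(½)*(380 - 4))*(7/92079) = ((⅓)*(½)*376)*(7/92079) = (188/3)*(7/92079) = 1316/276237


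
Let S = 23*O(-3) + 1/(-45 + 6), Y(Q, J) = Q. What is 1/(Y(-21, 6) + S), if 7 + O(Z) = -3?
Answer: -39/9790 ≈ -0.0039837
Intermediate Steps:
O(Z) = -10 (O(Z) = -7 - 3 = -10)
S = -8971/39 (S = 23*(-10) + 1/(-45 + 6) = -230 + 1/(-39) = -230 - 1/39 = -8971/39 ≈ -230.03)
1/(Y(-21, 6) + S) = 1/(-21 - 8971/39) = 1/(-9790/39) = -39/9790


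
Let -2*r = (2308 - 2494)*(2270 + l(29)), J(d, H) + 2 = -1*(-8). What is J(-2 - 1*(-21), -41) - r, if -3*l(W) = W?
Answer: -210205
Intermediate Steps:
l(W) = -W/3
J(d, H) = 6 (J(d, H) = -2 - 1*(-8) = -2 + 8 = 6)
r = 210211 (r = -(2308 - 2494)*(2270 - ⅓*29)/2 = -(-93)*(2270 - 29/3) = -(-93)*6781/3 = -½*(-420422) = 210211)
J(-2 - 1*(-21), -41) - r = 6 - 1*210211 = 6 - 210211 = -210205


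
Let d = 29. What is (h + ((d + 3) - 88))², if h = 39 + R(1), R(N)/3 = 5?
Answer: 4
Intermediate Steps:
R(N) = 15 (R(N) = 3*5 = 15)
h = 54 (h = 39 + 15 = 54)
(h + ((d + 3) - 88))² = (54 + ((29 + 3) - 88))² = (54 + (32 - 88))² = (54 - 56)² = (-2)² = 4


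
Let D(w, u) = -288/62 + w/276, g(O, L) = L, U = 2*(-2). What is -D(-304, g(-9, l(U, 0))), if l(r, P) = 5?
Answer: 12292/2139 ≈ 5.7466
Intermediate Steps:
U = -4
D(w, u) = -144/31 + w/276 (D(w, u) = -288*1/62 + w*(1/276) = -144/31 + w/276)
-D(-304, g(-9, l(U, 0))) = -(-144/31 + (1/276)*(-304)) = -(-144/31 - 76/69) = -1*(-12292/2139) = 12292/2139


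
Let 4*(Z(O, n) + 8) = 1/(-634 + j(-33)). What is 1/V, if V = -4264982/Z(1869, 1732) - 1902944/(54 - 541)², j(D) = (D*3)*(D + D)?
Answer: 44777270031/23871548502684544 ≈ 1.8758e-6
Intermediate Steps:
j(D) = 6*D² (j(D) = (3*D)*(2*D) = 6*D²)
Z(O, n) = -188799/23600 (Z(O, n) = -8 + 1/(4*(-634 + 6*(-33)²)) = -8 + 1/(4*(-634 + 6*1089)) = -8 + 1/(4*(-634 + 6534)) = -8 + (¼)/5900 = -8 + (¼)*(1/5900) = -8 + 1/23600 = -188799/23600)
V = 23871548502684544/44777270031 (V = -4264982/(-188799/23600) - 1902944/(54 - 541)² = -4264982*(-23600/188799) - 1902944/((-487)²) = 100653575200/188799 - 1902944/237169 = 23871548502684544/44777270031 ≈ 5.3312e+5)
1/V = 1/(23871548502684544/44777270031) = 44777270031/23871548502684544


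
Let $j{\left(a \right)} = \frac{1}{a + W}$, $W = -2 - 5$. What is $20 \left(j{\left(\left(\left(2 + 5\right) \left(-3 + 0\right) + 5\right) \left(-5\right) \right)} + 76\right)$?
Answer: $\frac{110980}{73} \approx 1520.3$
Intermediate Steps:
$W = -7$ ($W = -2 - 5 = -7$)
$j{\left(a \right)} = \frac{1}{-7 + a}$ ($j{\left(a \right)} = \frac{1}{a - 7} = \frac{1}{-7 + a}$)
$20 \left(j{\left(\left(\left(2 + 5\right) \left(-3 + 0\right) + 5\right) \left(-5\right) \right)} + 76\right) = 20 \left(\frac{1}{-7 + \left(\left(2 + 5\right) \left(-3 + 0\right) + 5\right) \left(-5\right)} + 76\right) = 20 \left(\frac{1}{-7 + \left(7 \left(-3\right) + 5\right) \left(-5\right)} + 76\right) = 20 \left(\frac{1}{-7 + \left(-21 + 5\right) \left(-5\right)} + 76\right) = 20 \left(\frac{1}{-7 - -80} + 76\right) = 20 \left(\frac{1}{-7 + 80} + 76\right) = 20 \left(\frac{1}{73} + 76\right) = 20 \cdot \frac{5549}{73} = \frac{110980}{73}$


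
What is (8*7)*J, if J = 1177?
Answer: 65912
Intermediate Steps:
(8*7)*J = (8*7)*1177 = 56*1177 = 65912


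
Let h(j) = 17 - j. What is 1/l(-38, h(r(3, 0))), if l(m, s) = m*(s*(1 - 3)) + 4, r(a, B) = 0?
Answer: 1/1296 ≈ 0.00077160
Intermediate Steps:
l(m, s) = 4 - 2*m*s (l(m, s) = m*(s*(-2)) + 4 = m*(-2*s) + 4 = -2*m*s + 4 = 4 - 2*m*s)
1/l(-38, h(r(3, 0))) = 1/(4 - 2*(-38)*(17 - 1*0)) = 1/(4 - 2*(-38)*(17 + 0)) = 1/(4 - 2*(-38)*17) = 1/(4 + 1292) = 1/1296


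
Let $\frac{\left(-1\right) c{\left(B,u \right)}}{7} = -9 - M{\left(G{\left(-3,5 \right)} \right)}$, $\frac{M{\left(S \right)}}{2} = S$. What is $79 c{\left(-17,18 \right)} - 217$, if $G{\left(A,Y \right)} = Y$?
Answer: $10290$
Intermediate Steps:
$M{\left(S \right)} = 2 S$
$c{\left(B,u \right)} = 133$ ($c{\left(B,u \right)} = - 7 \left(-9 - 2 \cdot 5\right) = - 7 \left(-9 - 10\right) = \left(-7\right) \left(-19\right) = 133$)
$79 c{\left(-17,18 \right)} - 217 = 79 \cdot 133 - 217 = 10507 - 217 = 10290$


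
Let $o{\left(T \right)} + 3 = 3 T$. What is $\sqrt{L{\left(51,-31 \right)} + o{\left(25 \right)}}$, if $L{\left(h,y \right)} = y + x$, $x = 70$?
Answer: $\sqrt{111} \approx 10.536$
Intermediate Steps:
$o{\left(T \right)} = -3 + 3 T$
$L{\left(h,y \right)} = 70 + y$ ($L{\left(h,y \right)} = y + 70 = 70 + y$)
$\sqrt{L{\left(51,-31 \right)} + o{\left(25 \right)}} = \sqrt{\left(70 - 31\right) + \left(-3 + 3 \cdot 25\right)} = \sqrt{39 + \left(-3 + 75\right)} = \sqrt{39 + 72} = \sqrt{111}$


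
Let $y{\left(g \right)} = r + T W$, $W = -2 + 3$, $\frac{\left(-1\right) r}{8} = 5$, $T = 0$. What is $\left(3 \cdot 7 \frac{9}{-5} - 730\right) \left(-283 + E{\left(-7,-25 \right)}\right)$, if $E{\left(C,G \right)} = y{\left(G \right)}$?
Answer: $\frac{1239997}{5} \approx 2.48 \cdot 10^{5}$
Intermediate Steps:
$r = -40$ ($r = \left(-8\right) 5 = -40$)
$W = 1$
$y{\left(g \right)} = -40$ ($y{\left(g \right)} = -40 + 0 \cdot 1 = -40 + 0 = -40$)
$E{\left(C,G \right)} = -40$
$\left(3 \cdot 7 \frac{9}{-5} - 730\right) \left(-283 + E{\left(-7,-25 \right)}\right) = \left(3 \cdot 7 \frac{9}{-5} - 730\right) \left(-283 - 40\right) = \left(21 \cdot 9 \left(- \frac{1}{5}\right) - 730\right) \left(-323\right) = \left(21 \left(- \frac{9}{5}\right) - 730\right) \left(-323\right) = \left(- \frac{189}{5} - 730\right) \left(-323\right) = \left(- \frac{3839}{5}\right) \left(-323\right) = \frac{1239997}{5}$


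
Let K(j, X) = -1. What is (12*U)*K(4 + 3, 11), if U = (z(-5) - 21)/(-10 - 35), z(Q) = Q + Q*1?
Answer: -124/15 ≈ -8.2667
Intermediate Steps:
z(Q) = 2*Q (z(Q) = Q + Q = 2*Q)
U = 31/45 (U = (2*(-5) - 21)/(-10 - 35) = (-10 - 21)/(-45) = -31*(-1/45) = 31/45 ≈ 0.68889)
(12*U)*K(4 + 3, 11) = (12*(31/45))*(-1) = (124/15)*(-1) = -124/15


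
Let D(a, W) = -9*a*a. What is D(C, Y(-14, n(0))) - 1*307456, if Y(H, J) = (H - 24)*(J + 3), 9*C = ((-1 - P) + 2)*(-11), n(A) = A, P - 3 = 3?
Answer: -2770129/9 ≈ -3.0779e+5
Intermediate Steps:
P = 6 (P = 3 + 3 = 6)
C = 55/9 (C = (((-1 - 1*6) + 2)*(-11))/9 = (((-1 - 6) + 2)*(-11))/9 = ((-7 + 2)*(-11))/9 = (-5*(-11))/9 = (⅑)*55 = 55/9 ≈ 6.1111)
Y(H, J) = (-24 + H)*(3 + J)
D(a, W) = -9*a²
D(C, Y(-14, n(0))) - 1*307456 = -9*(55/9)² - 1*307456 = -9*3025/81 - 307456 = -3025/9 - 307456 = -2770129/9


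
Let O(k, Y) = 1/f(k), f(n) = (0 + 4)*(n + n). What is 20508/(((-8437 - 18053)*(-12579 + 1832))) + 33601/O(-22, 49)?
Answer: -280596873213462/47448005 ≈ -5.9138e+6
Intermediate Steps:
f(n) = 8*n (f(n) = 4*(2*n) = 8*n)
O(k, Y) = 1/(8*k)
20508/(((-8437 - 18053)*(-12579 + 1832))) + 33601/O(-22, 49) = 20508/(((-8437 - 18053)*(-12579 + 1832))) + 33601/(((1/8)/(-22))) = 20508/((-26490*(-10747))) + 33601/(((1/8)*(-1/22))) = 20508/284688030 + 33601/(-1/176) = 20508*(1/284688030) + 33601*(-176) = 3418/47448005 - 5913776 = -280596873213462/47448005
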